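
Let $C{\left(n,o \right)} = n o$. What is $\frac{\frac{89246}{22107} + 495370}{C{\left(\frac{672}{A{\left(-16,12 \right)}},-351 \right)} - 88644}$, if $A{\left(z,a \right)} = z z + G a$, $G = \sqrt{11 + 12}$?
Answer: $- \frac{79512908945037401}{14384001231452061} - \frac{4484530255842 \sqrt{23}}{1598222359050229} \approx -5.5413$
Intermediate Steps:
$G = \sqrt{23} \approx 4.7958$
$A{\left(z,a \right)} = z^{2} + a \sqrt{23}$ ($A{\left(z,a \right)} = z z + \sqrt{23} a = z^{2} + a \sqrt{23}$)
$\frac{\frac{89246}{22107} + 495370}{C{\left(\frac{672}{A{\left(-16,12 \right)}},-351 \right)} - 88644} = \frac{\frac{89246}{22107} + 495370}{\frac{672}{\left(-16\right)^{2} + 12 \sqrt{23}} \left(-351\right) - 88644} = \frac{89246 \cdot \frac{1}{22107} + 495370}{\frac{672}{256 + 12 \sqrt{23}} \left(-351\right) - 88644} = \frac{\frac{89246}{22107} + 495370}{- \frac{235872}{256 + 12 \sqrt{23}} - 88644} = \frac{10951233836}{22107 \left(-88644 - \frac{235872}{256 + 12 \sqrt{23}}\right)}$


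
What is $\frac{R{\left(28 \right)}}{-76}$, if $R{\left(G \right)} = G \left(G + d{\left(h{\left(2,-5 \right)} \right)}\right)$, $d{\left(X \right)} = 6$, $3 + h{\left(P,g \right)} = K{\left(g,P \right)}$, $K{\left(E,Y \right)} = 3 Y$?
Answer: $- \frac{238}{19} \approx -12.526$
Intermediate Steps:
$h{\left(P,g \right)} = -3 + 3 P$
$R{\left(G \right)} = G \left(6 + G\right)$ ($R{\left(G \right)} = G \left(G + 6\right) = G \left(6 + G\right)$)
$\frac{R{\left(28 \right)}}{-76} = \frac{28 \left(6 + 28\right)}{-76} = 28 \cdot 34 \left(- \frac{1}{76}\right) = 952 \left(- \frac{1}{76}\right) = - \frac{238}{19}$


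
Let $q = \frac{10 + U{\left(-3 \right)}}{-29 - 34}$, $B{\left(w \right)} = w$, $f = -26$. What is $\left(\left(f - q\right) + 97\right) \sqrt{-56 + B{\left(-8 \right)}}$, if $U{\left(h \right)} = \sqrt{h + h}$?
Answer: $- \frac{8 \sqrt{6}}{63} + \frac{35864 i}{63} \approx -0.31105 + 569.27 i$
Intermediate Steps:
$U{\left(h \right)} = \sqrt{2} \sqrt{h}$ ($U{\left(h \right)} = \sqrt{2 h} = \sqrt{2} \sqrt{h}$)
$q = - \frac{10}{63} - \frac{i \sqrt{6}}{63}$ ($q = \frac{10 + \sqrt{2} \sqrt{-3}}{-29 - 34} = \frac{10 + \sqrt{2} i \sqrt{3}}{-63} = \left(10 + i \sqrt{6}\right) \left(- \frac{1}{63}\right) = - \frac{10}{63} - \frac{i \sqrt{6}}{63} \approx -0.15873 - 0.038881 i$)
$\left(\left(f - q\right) + 97\right) \sqrt{-56 + B{\left(-8 \right)}} = \left(\left(-26 - \left(- \frac{10}{63} - \frac{i \sqrt{6}}{63}\right)\right) + 97\right) \sqrt{-56 - 8} = \left(\left(-26 + \left(\frac{10}{63} + \frac{i \sqrt{6}}{63}\right)\right) + 97\right) \sqrt{-64} = \left(\left(- \frac{1628}{63} + \frac{i \sqrt{6}}{63}\right) + 97\right) 8 i = \left(\frac{4483}{63} + \frac{i \sqrt{6}}{63}\right) 8 i = 8 i \left(\frac{4483}{63} + \frac{i \sqrt{6}}{63}\right)$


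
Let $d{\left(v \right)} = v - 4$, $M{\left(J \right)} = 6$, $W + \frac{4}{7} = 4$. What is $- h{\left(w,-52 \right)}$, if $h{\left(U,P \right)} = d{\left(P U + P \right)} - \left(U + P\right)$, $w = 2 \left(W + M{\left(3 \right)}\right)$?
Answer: $\frac{7024}{7} \approx 1003.4$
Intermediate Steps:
$W = \frac{24}{7}$ ($W = - \frac{4}{7} + 4 = \frac{24}{7} \approx 3.4286$)
$d{\left(v \right)} = -4 + v$ ($d{\left(v \right)} = v - 4 = -4 + v$)
$w = \frac{132}{7}$ ($w = 2 \left(\frac{24}{7} + 6\right) = 2 \cdot \frac{66}{7} = \frac{132}{7} \approx 18.857$)
$h{\left(U,P \right)} = -4 - U + P U$ ($h{\left(U,P \right)} = \left(-4 + \left(P U + P\right)\right) - \left(U + P\right) = \left(-4 + \left(P + P U\right)\right) - \left(P + U\right) = \left(-4 + P + P U\right) - \left(P + U\right) = -4 - U + P U$)
$- h{\left(w,-52 \right)} = - (-4 - \frac{132}{7} - \frac{6864}{7}) = \left(-1\right) \left(- \frac{7024}{7}\right) = \frac{7024}{7}$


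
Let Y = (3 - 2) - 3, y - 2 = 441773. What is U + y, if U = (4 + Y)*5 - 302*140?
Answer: 399505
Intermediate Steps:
y = 441775 (y = 2 + 441773 = 441775)
Y = -2 (Y = 1 - 3 = -2)
U = -42270 (U = (4 - 2)*5 - 302*140 = 2*5 - 42280 = 10 - 42280 = -42270)
U + y = -42270 + 441775 = 399505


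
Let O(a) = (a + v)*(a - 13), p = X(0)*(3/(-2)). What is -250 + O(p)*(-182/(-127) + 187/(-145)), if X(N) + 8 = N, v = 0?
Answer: -4635442/18415 ≈ -251.72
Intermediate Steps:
X(N) = -8 + N
p = 12 (p = (-8 + 0)*(3/(-2)) = -24*(-1)/2 = -8*(-3/2) = 12)
O(a) = a*(-13 + a) (O(a) = (a + 0)*(a - 13) = a*(-13 + a))
-250 + O(p)*(-182/(-127) + 187/(-145)) = -250 + (12*(-13 + 12))*(-182/(-127) + 187/(-145)) = -250 + (12*(-1))*(-182*(-1/127) + 187*(-1/145)) = -250 - 12*(182/127 - 187/145) = -250 - 12*2641/18415 = -250 - 31692/18415 = -4635442/18415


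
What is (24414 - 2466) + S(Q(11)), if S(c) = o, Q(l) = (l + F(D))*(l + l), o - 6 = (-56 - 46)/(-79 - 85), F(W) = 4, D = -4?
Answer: 1800279/82 ≈ 21955.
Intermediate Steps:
o = 543/82 (o = 6 + (-56 - 46)/(-79 - 85) = 6 - 102/(-164) = 6 - 102*(-1/164) = 6 + 51/82 = 543/82 ≈ 6.6219)
Q(l) = 2*l*(4 + l) (Q(l) = (l + 4)*(l + l) = (4 + l)*(2*l) = 2*l*(4 + l))
S(c) = 543/82
(24414 - 2466) + S(Q(11)) = (24414 - 2466) + 543/82 = 21948 + 543/82 = 1800279/82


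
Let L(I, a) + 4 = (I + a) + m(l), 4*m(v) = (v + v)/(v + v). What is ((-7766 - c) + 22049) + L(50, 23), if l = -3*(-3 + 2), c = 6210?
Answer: 32569/4 ≈ 8142.3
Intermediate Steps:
l = 3 (l = -3*(-1) = 3)
m(v) = ¼ (m(v) = ((v + v)/(v + v))/4 = ((2*v)/((2*v)))/4 = ((2*v)*(1/(2*v)))/4 = (¼)*1 = ¼)
L(I, a) = -15/4 + I + a (L(I, a) = -4 + ((I + a) + ¼) = -4 + (¼ + I + a) = -15/4 + I + a)
((-7766 - c) + 22049) + L(50, 23) = ((-7766 - 1*6210) + 22049) + (-15/4 + 50 + 23) = ((-7766 - 6210) + 22049) + 277/4 = (-13976 + 22049) + 277/4 = 8073 + 277/4 = 32569/4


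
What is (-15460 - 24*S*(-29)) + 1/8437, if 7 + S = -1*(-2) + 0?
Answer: -159796779/8437 ≈ -18940.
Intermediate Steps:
S = -5 (S = -7 + (-1*(-2) + 0) = -7 + (2 + 0) = -7 + 2 = -5)
(-15460 - 24*S*(-29)) + 1/8437 = (-15460 - 24*(-5)*(-29)) + 1/8437 = (-15460 + 120*(-29)) + 1/8437 = (-15460 - 3480) + 1/8437 = -18940 + 1/8437 = -159796779/8437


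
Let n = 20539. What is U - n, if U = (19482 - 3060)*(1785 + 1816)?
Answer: 59115083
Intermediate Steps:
U = 59135622 (U = 16422*3601 = 59135622)
U - n = 59135622 - 1*20539 = 59135622 - 20539 = 59115083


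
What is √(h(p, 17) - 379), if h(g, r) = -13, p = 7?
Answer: 14*I*√2 ≈ 19.799*I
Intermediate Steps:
√(h(p, 17) - 379) = √(-13 - 379) = √(-392) = 14*I*√2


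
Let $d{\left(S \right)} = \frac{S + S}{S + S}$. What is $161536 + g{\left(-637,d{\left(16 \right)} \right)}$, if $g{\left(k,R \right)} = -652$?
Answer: $160884$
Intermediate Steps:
$d{\left(S \right)} = 1$ ($d{\left(S \right)} = \frac{2 S}{2 S} = 2 S \frac{1}{2 S} = 1$)
$161536 + g{\left(-637,d{\left(16 \right)} \right)} = 161536 - 652 = 160884$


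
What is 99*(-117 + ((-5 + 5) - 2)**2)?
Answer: -11187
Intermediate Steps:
99*(-117 + ((-5 + 5) - 2)**2) = 99*(-117 + (0 - 2)**2) = 99*(-117 + (-2)**2) = 99*(-117 + 4) = 99*(-113) = -11187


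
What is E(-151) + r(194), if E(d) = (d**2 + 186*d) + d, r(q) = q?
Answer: -5242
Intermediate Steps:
E(d) = d**2 + 187*d
E(-151) + r(194) = -151*(187 - 151) + 194 = -151*36 + 194 = -5436 + 194 = -5242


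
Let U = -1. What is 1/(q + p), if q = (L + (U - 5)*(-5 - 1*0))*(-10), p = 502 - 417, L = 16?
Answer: -1/375 ≈ -0.0026667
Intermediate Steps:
p = 85
q = -460 (q = (16 + (-1 - 5)*(-5 - 1*0))*(-10) = (16 - 6*(-5 + 0))*(-10) = (16 - 6*(-5))*(-10) = (16 + 30)*(-10) = 46*(-10) = -460)
1/(q + p) = 1/(-460 + 85) = 1/(-375) = -1/375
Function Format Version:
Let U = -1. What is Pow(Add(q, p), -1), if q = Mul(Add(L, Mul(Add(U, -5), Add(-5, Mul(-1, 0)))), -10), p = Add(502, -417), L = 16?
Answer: Rational(-1, 375) ≈ -0.0026667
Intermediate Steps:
p = 85
q = -460 (q = Mul(Add(16, Mul(Add(-1, -5), Add(-5, Mul(-1, 0)))), -10) = Mul(Add(16, Mul(-6, Add(-5, 0))), -10) = Mul(Add(16, Mul(-6, -5)), -10) = Mul(Add(16, 30), -10) = Mul(46, -10) = -460)
Pow(Add(q, p), -1) = Pow(Add(-460, 85), -1) = Pow(-375, -1) = Rational(-1, 375)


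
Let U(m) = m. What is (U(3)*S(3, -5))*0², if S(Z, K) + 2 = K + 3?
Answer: 0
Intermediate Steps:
S(Z, K) = 1 + K (S(Z, K) = -2 + (K + 3) = -2 + (3 + K) = 1 + K)
(U(3)*S(3, -5))*0² = (3*(1 - 5))*0² = (3*(-4))*0 = -12*0 = 0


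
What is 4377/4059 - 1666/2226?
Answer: 7886/23903 ≈ 0.32992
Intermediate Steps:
4377/4059 - 1666/2226 = 4377*(1/4059) - 1666*1/2226 = 1459/1353 - 119/159 = 7886/23903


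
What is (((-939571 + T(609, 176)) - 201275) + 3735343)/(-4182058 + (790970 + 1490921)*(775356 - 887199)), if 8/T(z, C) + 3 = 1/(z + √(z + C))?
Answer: -8632430080435/849163195966240081 - 8*√785/849163195966240081 ≈ -1.0166e-5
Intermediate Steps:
T(z, C) = 8/(-3 + 1/(z + √(C + z))) (T(z, C) = 8/(-3 + 1/(z + √(z + C))) = 8/(-3 + 1/(z + √(C + z))))
(((-939571 + T(609, 176)) - 201275) + 3735343)/(-4182058 + (790970 + 1490921)*(775356 - 887199)) = (((-939571 + 8*(-1*609 - √(176 + 609))/(-1 + 3*609 + 3*√(176 + 609))) - 201275) + 3735343)/(-4182058 + (790970 + 1490921)*(775356 - 887199)) = (((-939571 + 8*(-609 - √785)/(-1 + 1827 + 3*√785)) - 201275) + 3735343)/(-4182058 + 2281891*(-111843)) = (((-939571 + 8*(-609 - √785)/(1826 + 3*√785)) - 201275) + 3735343)/(-4182058 - 255213535113) = ((-1140846 + 8*(-609 - √785)/(1826 + 3*√785)) + 3735343)/(-255217717171) = (2594497 + 8*(-609 - √785)/(1826 + 3*√785))*(-1/255217717171) = -2594497/255217717171 - 8*(-609 - √785)/(255217717171*(1826 + 3*√785))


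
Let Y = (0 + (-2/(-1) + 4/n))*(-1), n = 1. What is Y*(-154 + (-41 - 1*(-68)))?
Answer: 762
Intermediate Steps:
Y = -6 (Y = (0 + (-2/(-1) + 4/1))*(-1) = (0 + (-2*(-1) + 4*1))*(-1) = (0 + (2 + 4))*(-1) = (0 + 6)*(-1) = 6*(-1) = -6)
Y*(-154 + (-41 - 1*(-68))) = -6*(-154 + (-41 - 1*(-68))) = -6*(-154 + (-41 + 68)) = -6*(-154 + 27) = -6*(-127) = 762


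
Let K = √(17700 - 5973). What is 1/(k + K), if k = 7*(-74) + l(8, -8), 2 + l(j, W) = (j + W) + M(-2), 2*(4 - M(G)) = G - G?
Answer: -172/84843 - √1303/84843 ≈ -0.0024527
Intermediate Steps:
M(G) = 4 (M(G) = 4 - (G - G)/2 = 4 - ½*0 = 4 + 0 = 4)
l(j, W) = 2 + W + j (l(j, W) = -2 + ((j + W) + 4) = -2 + ((W + j) + 4) = -2 + (4 + W + j) = 2 + W + j)
k = -516 (k = 7*(-74) + (2 - 8 + 8) = -518 + 2 = -516)
K = 3*√1303 (K = √11727 = 3*√1303 ≈ 108.29)
1/(k + K) = 1/(-516 + 3*√1303)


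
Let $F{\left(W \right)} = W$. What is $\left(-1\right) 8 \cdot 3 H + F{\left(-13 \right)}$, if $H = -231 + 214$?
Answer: $395$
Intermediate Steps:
$H = -17$
$\left(-1\right) 8 \cdot 3 H + F{\left(-13 \right)} = \left(-1\right) 8 \cdot 3 \left(-17\right) - 13 = \left(-8\right) 3 \left(-17\right) - 13 = \left(-24\right) \left(-17\right) - 13 = 408 - 13 = 395$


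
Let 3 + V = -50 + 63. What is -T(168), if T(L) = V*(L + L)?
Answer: -3360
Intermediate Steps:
V = 10 (V = -3 + (-50 + 63) = -3 + 13 = 10)
T(L) = 20*L (T(L) = 10*(L + L) = 10*(2*L) = 20*L)
-T(168) = -20*168 = -1*3360 = -3360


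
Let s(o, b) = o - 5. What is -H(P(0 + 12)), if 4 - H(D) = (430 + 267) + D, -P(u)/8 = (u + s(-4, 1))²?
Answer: 621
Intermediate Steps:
s(o, b) = -5 + o
P(u) = -8*(-9 + u)² (P(u) = -8*(u + (-5 - 4))² = -8*(u - 9)² = -8*(-9 + u)²)
H(D) = -693 - D (H(D) = 4 - ((430 + 267) + D) = 4 - (697 + D) = 4 + (-697 - D) = -693 - D)
-H(P(0 + 12)) = -(-693 - (-8)*(-9 + (0 + 12))²) = -(-693 - (-8)*(-9 + 12)²) = -(-693 - (-8)*3²) = -(-693 - (-8)*9) = -(-693 - 1*(-72)) = -(-693 + 72) = -1*(-621) = 621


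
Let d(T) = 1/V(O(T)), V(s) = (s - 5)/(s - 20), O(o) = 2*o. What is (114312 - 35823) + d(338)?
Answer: 52666775/671 ≈ 78490.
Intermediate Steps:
V(s) = (-5 + s)/(-20 + s)
d(T) = (-20 + 2*T)/(-5 + 2*T) (d(T) = 1/((-5 + 2*T)/(-20 + 2*T)) = (-20 + 2*T)/(-5 + 2*T))
(114312 - 35823) + d(338) = (114312 - 35823) + 2*(-10 + 338)/(-5 + 2*338) = 78489 + 2*328/(-5 + 676) = 78489 + 2*328/671 = 78489 + 2*(1/671)*328 = 78489 + 656/671 = 52666775/671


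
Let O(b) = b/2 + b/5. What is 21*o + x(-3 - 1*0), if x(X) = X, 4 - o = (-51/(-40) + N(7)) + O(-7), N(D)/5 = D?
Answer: -4623/8 ≈ -577.88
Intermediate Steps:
N(D) = 5*D
O(b) = 7*b/10 (O(b) = b*(½) + b*(⅕) = b/2 + b/5 = 7*b/10)
o = -219/8 (o = 4 - ((-51/(-40) + 5*7) + (7/10)*(-7)) = 4 - ((-51*(-1/40) + 35) - 49/10) = 4 - ((51/40 + 35) - 49/10) = 4 - (1451/40 - 49/10) = 4 - 1*251/8 = 4 - 251/8 = -219/8 ≈ -27.375)
21*o + x(-3 - 1*0) = 21*(-219/8) + (-3 - 1*0) = -4599/8 + (-3 + 0) = -4599/8 - 3 = -4623/8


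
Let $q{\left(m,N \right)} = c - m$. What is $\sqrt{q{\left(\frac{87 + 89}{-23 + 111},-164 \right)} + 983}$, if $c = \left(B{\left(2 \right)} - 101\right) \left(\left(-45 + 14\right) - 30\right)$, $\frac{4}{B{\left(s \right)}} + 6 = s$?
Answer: $49 \sqrt{3} \approx 84.87$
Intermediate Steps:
$B{\left(s \right)} = \frac{4}{-6 + s}$
$c = 6222$ ($c = \left(\frac{4}{-6 + 2} - 101\right) \left(\left(-45 + 14\right) - 30\right) = \left(\frac{4}{-4} - 101\right) \left(-31 - 30\right) = \left(4 \left(- \frac{1}{4}\right) - 101\right) \left(-61\right) = \left(-1 - 101\right) \left(-61\right) = \left(-102\right) \left(-61\right) = 6222$)
$q{\left(m,N \right)} = 6222 - m$
$\sqrt{q{\left(\frac{87 + 89}{-23 + 111},-164 \right)} + 983} = \sqrt{\left(6222 - \frac{87 + 89}{-23 + 111}\right) + 983} = \sqrt{\left(6222 - \frac{176}{88}\right) + 983} = \sqrt{\left(6222 - 176 \cdot \frac{1}{88}\right) + 983} = \sqrt{\left(6222 - 2\right) + 983} = \sqrt{6220 + 983} = \sqrt{7203} = 49 \sqrt{3}$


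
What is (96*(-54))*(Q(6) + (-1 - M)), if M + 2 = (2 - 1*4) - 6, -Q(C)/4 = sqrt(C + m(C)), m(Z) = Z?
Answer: -46656 + 41472*sqrt(3) ≈ 25176.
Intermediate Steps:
Q(C) = -4*sqrt(2)*sqrt(C) (Q(C) = -4*sqrt(C + C) = -4*sqrt(2)*sqrt(C))
M = -10 (M = -2 + ((2 - 1*4) - 6) = -2 + ((2 - 4) - 6) = -2 + (-2 - 6) = -2 - 8 = -10)
(96*(-54))*(Q(6) + (-1 - M)) = (96*(-54))*(-4*sqrt(2)*sqrt(6) + (-1 - 1*(-10))) = -5184*(-8*sqrt(3) + (-1 + 10)) = -5184*(-8*sqrt(3) + 9) = -5184*(9 - 8*sqrt(3)) = -46656 + 41472*sqrt(3)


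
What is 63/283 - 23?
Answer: -6446/283 ≈ -22.777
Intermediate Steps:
63/283 - 23 = -6446/283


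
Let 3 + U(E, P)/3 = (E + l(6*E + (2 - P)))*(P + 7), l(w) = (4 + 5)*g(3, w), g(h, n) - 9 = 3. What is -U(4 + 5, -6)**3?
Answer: -40001688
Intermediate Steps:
g(h, n) = 12 (g(h, n) = 9 + 3 = 12)
l(w) = 108 (l(w) = (4 + 5)*12 = 9*12 = 108)
U(E, P) = -9 + 3*(7 + P)*(108 + E) (U(E, P) = -9 + 3*((E + 108)*(P + 7)) = -9 + 3*((108 + E)*(7 + P)) = -9 + 3*((7 + P)*(108 + E)) = -9 + 3*(7 + P)*(108 + E))
-U(4 + 5, -6)**3 = -(2259 + 21*(4 + 5) + 324*(-6) + 3*(4 + 5)*(-6))**3 = -(2259 + 21*9 - 1944 + 3*9*(-6))**3 = -(2259 + 189 - 1944 - 162)**3 = -1*342**3 = -1*40001688 = -40001688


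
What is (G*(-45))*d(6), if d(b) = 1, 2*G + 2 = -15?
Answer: 765/2 ≈ 382.50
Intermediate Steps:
G = -17/2 (G = -1 + (½)*(-15) = -1 - 15/2 = -17/2 ≈ -8.5000)
(G*(-45))*d(6) = -17/2*(-45)*1 = (765/2)*1 = 765/2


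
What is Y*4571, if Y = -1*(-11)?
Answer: 50281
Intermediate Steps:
Y = 11
Y*4571 = 11*4571 = 50281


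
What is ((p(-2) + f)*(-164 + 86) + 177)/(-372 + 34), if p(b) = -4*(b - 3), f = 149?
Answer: 13005/338 ≈ 38.476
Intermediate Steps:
p(b) = 12 - 4*b (p(b) = -4*(-3 + b) = 12 - 4*b)
((p(-2) + f)*(-164 + 86) + 177)/(-372 + 34) = (((12 - 4*(-2)) + 149)*(-164 + 86) + 177)/(-372 + 34) = (((12 + 8) + 149)*(-78) + 177)/(-338) = ((20 + 149)*(-78) + 177)*(-1/338) = (169*(-78) + 177)*(-1/338) = (-13182 + 177)*(-1/338) = -13005*(-1/338) = 13005/338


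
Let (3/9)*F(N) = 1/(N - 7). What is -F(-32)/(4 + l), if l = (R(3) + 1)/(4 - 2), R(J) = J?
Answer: 1/78 ≈ 0.012821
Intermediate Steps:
F(N) = 3/(-7 + N) (F(N) = 3/(N - 7) = 3/(-7 + N))
l = 2 (l = (3 + 1)/(4 - 2) = 4/2 = 4*(1/2) = 2)
-F(-32)/(4 + l) = -3/(-7 - 32)/(4 + 2) = -3/(-39)/6 = -3*(-1/39)/6 = -(-1)/(13*6) = -1*(-1/78) = 1/78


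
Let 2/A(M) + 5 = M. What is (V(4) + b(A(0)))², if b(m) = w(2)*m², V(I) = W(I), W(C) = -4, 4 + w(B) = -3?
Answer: 16384/625 ≈ 26.214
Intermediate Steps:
w(B) = -7 (w(B) = -4 - 3 = -7)
A(M) = 2/(-5 + M)
V(I) = -4
b(m) = -7*m²
(V(4) + b(A(0)))² = (-4 - 7*4/(-5 + 0)²)² = (-4 - 7*(2/(-5))²)² = (-4 - 7*(2*(-⅕))²)² = (-4 - 7*(-⅖)²)² = (-4 - 7*4/25)² = (-4 - 28/25)² = (-128/25)² = 16384/625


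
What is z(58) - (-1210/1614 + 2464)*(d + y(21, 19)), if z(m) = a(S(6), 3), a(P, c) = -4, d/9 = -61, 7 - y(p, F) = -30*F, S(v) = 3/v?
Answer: -55662832/807 ≈ -68975.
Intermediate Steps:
y(p, F) = 7 + 30*F (y(p, F) = 7 - (-30)*F = 7 + 30*F)
d = -549 (d = 9*(-61) = -549)
z(m) = -4
z(58) - (-1210/1614 + 2464)*(d + y(21, 19)) = -4 - (-1210/1614 + 2464)*(-549 + (7 + 30*19)) = -4 - (-1210*1/1614 + 2464)*(-549 + (7 + 570)) = -4 - (-605/807 + 2464)*(-549 + 577) = -4 - 1987843*28/807 = -4 - 1*55659604/807 = -4 - 55659604/807 = -55662832/807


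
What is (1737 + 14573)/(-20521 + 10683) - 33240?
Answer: -163515715/4919 ≈ -33242.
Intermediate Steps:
(1737 + 14573)/(-20521 + 10683) - 33240 = 16310/(-9838) - 33240 = 16310*(-1/9838) - 33240 = -8155/4919 - 33240 = -163515715/4919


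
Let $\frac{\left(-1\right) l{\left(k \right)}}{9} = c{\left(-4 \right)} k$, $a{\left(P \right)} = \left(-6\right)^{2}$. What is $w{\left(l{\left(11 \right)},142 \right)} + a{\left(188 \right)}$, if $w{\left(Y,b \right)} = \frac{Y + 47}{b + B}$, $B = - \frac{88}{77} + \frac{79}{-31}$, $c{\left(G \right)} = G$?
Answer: $\frac{1176599}{30013} \approx 39.203$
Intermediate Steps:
$a{\left(P \right)} = 36$
$B = - \frac{801}{217}$ ($B = \left(-88\right) \frac{1}{77} + 79 \left(- \frac{1}{31}\right) = - \frac{8}{7} - \frac{79}{31} = - \frac{801}{217} \approx -3.6912$)
$l{\left(k \right)} = 36 k$ ($l{\left(k \right)} = - 9 \left(- 4 k\right) = 36 k$)
$w{\left(Y,b \right)} = \frac{47 + Y}{- \frac{801}{217} + b}$ ($w{\left(Y,b \right)} = \frac{Y + 47}{b - \frac{801}{217}} = \frac{47 + Y}{- \frac{801}{217} + b}$)
$w{\left(l{\left(11 \right)},142 \right)} + a{\left(188 \right)} = \frac{217 \left(47 + 36 \cdot 11\right)}{-801 + 217 \cdot 142} + 36 = \frac{217 \left(47 + 396\right)}{-801 + 30814} + 36 = 217 \cdot \frac{1}{30013} \cdot 443 + 36 = \frac{96131}{30013} + 36 = \frac{1176599}{30013}$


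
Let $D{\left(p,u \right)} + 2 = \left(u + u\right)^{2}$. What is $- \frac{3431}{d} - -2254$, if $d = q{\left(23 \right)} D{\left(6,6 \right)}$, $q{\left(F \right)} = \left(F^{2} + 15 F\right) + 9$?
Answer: $\frac{282616613}{125386} \approx 2254.0$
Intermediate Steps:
$D{\left(p,u \right)} = -2 + 4 u^{2}$ ($D{\left(p,u \right)} = -2 + \left(u + u\right)^{2} = -2 + \left(2 u\right)^{2} = -2 + 4 u^{2}$)
$q{\left(F \right)} = 9 + F^{2} + 15 F$
$d = 125386$ ($d = \left(9 + 23^{2} + 15 \cdot 23\right) \left(-2 + 4 \cdot 6^{2}\right) = \left(9 + 529 + 345\right) \left(-2 + 4 \cdot 36\right) = 883 \left(-2 + 144\right) = 883 \cdot 142 = 125386$)
$- \frac{3431}{d} - -2254 = - \frac{3431}{125386} - -2254 = \left(-3431\right) \frac{1}{125386} + 2254 = - \frac{3431}{125386} + 2254 = \frac{282616613}{125386}$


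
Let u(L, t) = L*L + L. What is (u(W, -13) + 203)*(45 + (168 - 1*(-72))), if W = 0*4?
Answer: 57855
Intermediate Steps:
W = 0
u(L, t) = L + L² (u(L, t) = L² + L = L + L²)
(u(W, -13) + 203)*(45 + (168 - 1*(-72))) = (0*(1 + 0) + 203)*(45 + (168 - 1*(-72))) = (0*1 + 203)*(45 + (168 + 72)) = (0 + 203)*(45 + 240) = 203*285 = 57855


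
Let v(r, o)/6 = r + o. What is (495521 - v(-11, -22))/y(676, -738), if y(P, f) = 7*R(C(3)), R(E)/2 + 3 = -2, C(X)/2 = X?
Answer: -70817/10 ≈ -7081.7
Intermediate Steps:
v(r, o) = 6*o + 6*r (v(r, o) = 6*(r + o) = 6*(o + r) = 6*o + 6*r)
C(X) = 2*X
R(E) = -10 (R(E) = -6 + 2*(-2) = -6 - 4 = -10)
y(P, f) = -70 (y(P, f) = 7*(-10) = -70)
(495521 - v(-11, -22))/y(676, -738) = (495521 - (6*(-22) + 6*(-11)))/(-70) = (495521 - (-132 - 66))*(-1/70) = (495521 - 1*(-198))*(-1/70) = (495521 + 198)*(-1/70) = 495719*(-1/70) = -70817/10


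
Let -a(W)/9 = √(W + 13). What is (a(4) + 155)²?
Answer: 25402 - 2790*√17 ≈ 13899.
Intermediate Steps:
a(W) = -9*√(13 + W) (a(W) = -9*√(W + 13) = -9*√(13 + W))
(a(4) + 155)² = (-9*√(13 + 4) + 155)² = (-9*√17 + 155)² = (155 - 9*√17)²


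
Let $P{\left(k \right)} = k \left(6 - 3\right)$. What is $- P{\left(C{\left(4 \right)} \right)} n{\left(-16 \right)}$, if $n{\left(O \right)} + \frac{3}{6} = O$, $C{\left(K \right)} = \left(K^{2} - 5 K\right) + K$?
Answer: $0$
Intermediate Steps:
$C{\left(K \right)} = K^{2} - 4 K$
$P{\left(k \right)} = 3 k$ ($P{\left(k \right)} = k 3 = 3 k$)
$n{\left(O \right)} = - \frac{1}{2} + O$
$- P{\left(C{\left(4 \right)} \right)} n{\left(-16 \right)} = - 3 \cdot 4 \left(-4 + 4\right) \left(- \frac{1}{2} - 16\right) = - 3 \cdot 4 \cdot 0 \left(- \frac{33}{2}\right) = - 3 \cdot 0 \left(- \frac{33}{2}\right) = \left(-1\right) 0 \left(- \frac{33}{2}\right) = 0 \left(- \frac{33}{2}\right) = 0$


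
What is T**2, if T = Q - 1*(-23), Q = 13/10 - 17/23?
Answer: 29365561/52900 ≈ 555.11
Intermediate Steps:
Q = 129/230 (Q = 13*(1/10) - 17*1/23 = 13/10 - 17/23 = 129/230 ≈ 0.56087)
T = 5419/230 (T = 129/230 - 1*(-23) = 129/230 + 23 = 5419/230 ≈ 23.561)
T**2 = (5419/230)**2 = 29365561/52900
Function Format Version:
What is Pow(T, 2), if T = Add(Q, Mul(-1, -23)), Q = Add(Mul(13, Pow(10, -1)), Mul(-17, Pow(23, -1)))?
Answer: Rational(29365561, 52900) ≈ 555.11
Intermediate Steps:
Q = Rational(129, 230) (Q = Add(Mul(13, Rational(1, 10)), Mul(-17, Rational(1, 23))) = Add(Rational(13, 10), Rational(-17, 23)) = Rational(129, 230) ≈ 0.56087)
T = Rational(5419, 230) (T = Add(Rational(129, 230), Mul(-1, -23)) = Add(Rational(129, 230), 23) = Rational(5419, 230) ≈ 23.561)
Pow(T, 2) = Pow(Rational(5419, 230), 2) = Rational(29365561, 52900)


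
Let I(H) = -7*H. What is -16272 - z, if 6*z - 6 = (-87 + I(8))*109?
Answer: -82051/6 ≈ -13675.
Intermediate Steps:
z = -15581/6 (z = 1 + ((-87 - 7*8)*109)/6 = 1 + ((-87 - 56)*109)/6 = 1 + (-143*109)/6 = 1 + (1/6)*(-15587) = 1 - 15587/6 = -15581/6 ≈ -2596.8)
-16272 - z = -16272 - 1*(-15581/6) = -16272 + 15581/6 = -82051/6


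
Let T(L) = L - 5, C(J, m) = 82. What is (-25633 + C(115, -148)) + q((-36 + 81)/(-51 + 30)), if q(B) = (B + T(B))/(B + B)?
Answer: -153293/6 ≈ -25549.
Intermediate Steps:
T(L) = -5 + L
q(B) = (-5 + 2*B)/(2*B) (q(B) = (B + (-5 + B))/(B + B) = (-5 + 2*B)/((2*B)) = (-5 + 2*B)*(1/(2*B)) = (-5 + 2*B)/(2*B))
(-25633 + C(115, -148)) + q((-36 + 81)/(-51 + 30)) = (-25633 + 82) + (-5/2 + (-36 + 81)/(-51 + 30))/(((-36 + 81)/(-51 + 30))) = -25551 + (-5/2 + 45/(-21))/((45/(-21))) = -25551 + (-5/2 + 45*(-1/21))/((45*(-1/21))) = -25551 + (-5/2 - 15/7)/(-15/7) = -25551 - 7/15*(-65/14) = -25551 + 13/6 = -153293/6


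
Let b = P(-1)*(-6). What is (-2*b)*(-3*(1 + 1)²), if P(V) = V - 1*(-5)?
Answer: -576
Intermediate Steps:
P(V) = 5 + V (P(V) = V + 5 = 5 + V)
b = -24 (b = (5 - 1)*(-6) = 4*(-6) = -24)
(-2*b)*(-3*(1 + 1)²) = (-2*(-24))*(-3*(1 + 1)²) = 48*(-3*2²) = 48*(-3*4) = 48*(-12) = -576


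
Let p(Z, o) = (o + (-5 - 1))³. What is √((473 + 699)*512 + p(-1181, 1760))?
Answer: 2*√1349202282 ≈ 73463.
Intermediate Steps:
p(Z, o) = (-6 + o)³ (p(Z, o) = (o - 6)³ = (-6 + o)³)
√((473 + 699)*512 + p(-1181, 1760)) = √((473 + 699)*512 + (-6 + 1760)³) = √(1172*512 + 1754³) = √(600064 + 5396209064) = √5396809128 = 2*√1349202282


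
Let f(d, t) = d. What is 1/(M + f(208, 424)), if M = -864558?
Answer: -1/864350 ≈ -1.1569e-6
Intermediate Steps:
1/(M + f(208, 424)) = 1/(-864558 + 208) = 1/(-864350) = -1/864350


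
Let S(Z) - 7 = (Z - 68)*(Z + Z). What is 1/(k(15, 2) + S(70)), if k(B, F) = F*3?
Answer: 1/293 ≈ 0.0034130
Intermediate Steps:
k(B, F) = 3*F
S(Z) = 7 + 2*Z*(-68 + Z) (S(Z) = 7 + (Z - 68)*(Z + Z) = 7 + (-68 + Z)*(2*Z) = 7 + 2*Z*(-68 + Z))
1/(k(15, 2) + S(70)) = 1/(3*2 + (7 - 136*70 + 2*70**2)) = 1/(6 + (7 - 9520 + 2*4900)) = 1/(6 + (7 - 9520 + 9800)) = 1/(6 + 287) = 1/293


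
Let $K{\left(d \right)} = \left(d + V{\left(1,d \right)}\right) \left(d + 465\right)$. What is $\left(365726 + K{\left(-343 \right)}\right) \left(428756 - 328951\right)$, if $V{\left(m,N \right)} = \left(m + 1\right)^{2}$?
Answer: $32373548240$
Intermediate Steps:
$V{\left(m,N \right)} = \left(1 + m\right)^{2}$
$K{\left(d \right)} = \left(4 + d\right) \left(465 + d\right)$ ($K{\left(d \right)} = \left(d + \left(1 + 1\right)^{2}\right) \left(d + 465\right) = \left(d + 2^{2}\right) \left(465 + d\right) = \left(d + 4\right) \left(465 + d\right) = \left(4 + d\right) \left(465 + d\right)$)
$\left(365726 + K{\left(-343 \right)}\right) \left(428756 - 328951\right) = \left(365726 + \left(1860 + \left(-343\right)^{2} + 469 \left(-343\right)\right)\right) \left(428756 - 328951\right) = \left(365726 + \left(1860 + 117649 - 160867\right)\right) 99805 = \left(365726 - 41358\right) 99805 = 324368 \cdot 99805 = 32373548240$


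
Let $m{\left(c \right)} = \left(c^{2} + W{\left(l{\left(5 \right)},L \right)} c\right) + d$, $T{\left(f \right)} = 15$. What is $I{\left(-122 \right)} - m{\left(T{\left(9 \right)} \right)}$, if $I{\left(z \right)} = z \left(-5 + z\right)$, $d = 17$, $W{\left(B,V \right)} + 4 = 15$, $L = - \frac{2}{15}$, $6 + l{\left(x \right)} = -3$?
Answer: $15087$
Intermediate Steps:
$l{\left(x \right)} = -9$ ($l{\left(x \right)} = -6 - 3 = -9$)
$L = - \frac{2}{15}$ ($L = \left(-2\right) \frac{1}{15} = - \frac{2}{15} \approx -0.13333$)
$W{\left(B,V \right)} = 11$ ($W{\left(B,V \right)} = -4 + 15 = 11$)
$m{\left(c \right)} = 17 + c^{2} + 11 c$ ($m{\left(c \right)} = \left(c^{2} + 11 c\right) + 17 = 17 + c^{2} + 11 c$)
$I{\left(-122 \right)} - m{\left(T{\left(9 \right)} \right)} = - 122 \left(-5 - 122\right) - \left(17 + 15^{2} + 11 \cdot 15\right) = \left(-122\right) \left(-127\right) - \left(17 + 225 + 165\right) = 15494 - 407 = 15087$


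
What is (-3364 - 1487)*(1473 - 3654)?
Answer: 10580031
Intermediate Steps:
(-3364 - 1487)*(1473 - 3654) = -4851*(-2181) = 10580031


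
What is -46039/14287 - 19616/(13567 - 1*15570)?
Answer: 26862525/4088123 ≈ 6.5709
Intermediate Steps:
-46039/14287 - 19616/(13567 - 1*15570) = -46039*1/14287 - 19616/(13567 - 15570) = -6577/2041 - 19616/(-2003) = -6577/2041 - 19616*(-1/2003) = -6577/2041 + 19616/2003 = 26862525/4088123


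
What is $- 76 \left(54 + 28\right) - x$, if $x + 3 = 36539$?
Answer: $-42768$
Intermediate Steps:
$x = 36536$ ($x = -3 + 36539 = 36536$)
$- 76 \left(54 + 28\right) - x = - 76 \left(54 + 28\right) - 36536 = \left(-76\right) 82 - 36536 = -6232 - 36536 = -42768$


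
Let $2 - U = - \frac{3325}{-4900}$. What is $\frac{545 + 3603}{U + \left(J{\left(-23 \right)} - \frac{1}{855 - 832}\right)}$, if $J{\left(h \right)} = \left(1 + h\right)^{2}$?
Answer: $\frac{2671312}{312519} \approx 8.5477$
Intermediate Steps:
$U = \frac{37}{28}$ ($U = 2 - - \frac{3325}{-4900} = 2 - \left(-3325\right) \left(- \frac{1}{4900}\right) = 2 - \frac{19}{28} = \frac{37}{28} \approx 1.3214$)
$\frac{545 + 3603}{U + \left(J{\left(-23 \right)} - \frac{1}{855 - 832}\right)} = \frac{545 + 3603}{\frac{37}{28} - \left(\frac{1}{855 - 832} - \left(1 - 23\right)^{2}\right)} = \frac{4148}{\frac{37}{28} + \left(\left(-22\right)^{2} - \frac{1}{23}\right)} = \frac{4148}{\frac{37}{28} + \left(484 - \frac{1}{23}\right)} = \frac{4148}{\frac{37}{28} + \frac{11131}{23}} = \frac{4148}{\frac{312519}{644}} = 4148 \cdot \frac{644}{312519} = \frac{2671312}{312519}$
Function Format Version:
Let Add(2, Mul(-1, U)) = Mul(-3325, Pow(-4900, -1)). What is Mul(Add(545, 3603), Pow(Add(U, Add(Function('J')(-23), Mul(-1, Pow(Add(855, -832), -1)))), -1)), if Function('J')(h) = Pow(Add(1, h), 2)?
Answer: Rational(2671312, 312519) ≈ 8.5477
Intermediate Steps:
U = Rational(37, 28) (U = Add(2, Mul(-1, Mul(-3325, Pow(-4900, -1)))) = Add(2, Mul(-1, Mul(-3325, Rational(-1, 4900)))) = Add(2, Mul(-1, Rational(19, 28))) = Add(2, Rational(-19, 28)) = Rational(37, 28) ≈ 1.3214)
Mul(Add(545, 3603), Pow(Add(U, Add(Function('J')(-23), Mul(-1, Pow(Add(855, -832), -1)))), -1)) = Mul(Add(545, 3603), Pow(Add(Rational(37, 28), Add(Pow(Add(1, -23), 2), Mul(-1, Pow(Add(855, -832), -1)))), -1)) = Mul(4148, Pow(Add(Rational(37, 28), Add(Pow(-22, 2), Mul(-1, Pow(23, -1)))), -1)) = Mul(4148, Pow(Add(Rational(37, 28), Add(484, Mul(-1, Rational(1, 23)))), -1)) = Mul(4148, Pow(Add(Rational(37, 28), Add(484, Rational(-1, 23))), -1)) = Mul(4148, Pow(Add(Rational(37, 28), Rational(11131, 23)), -1)) = Mul(4148, Pow(Rational(312519, 644), -1)) = Mul(4148, Rational(644, 312519)) = Rational(2671312, 312519)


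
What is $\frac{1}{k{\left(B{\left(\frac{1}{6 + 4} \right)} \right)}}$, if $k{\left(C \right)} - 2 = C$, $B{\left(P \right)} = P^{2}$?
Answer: $\frac{100}{201} \approx 0.49751$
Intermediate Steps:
$k{\left(C \right)} = 2 + C$
$\frac{1}{k{\left(B{\left(\frac{1}{6 + 4} \right)} \right)}} = \frac{1}{2 + \left(\frac{1}{6 + 4}\right)^{2}} = \frac{1}{2 + \left(\frac{1}{10}\right)^{2}} = \frac{1}{2 + \frac{1}{100}} = \frac{1}{\frac{201}{100}} = \frac{100}{201}$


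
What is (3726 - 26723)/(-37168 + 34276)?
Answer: 22997/2892 ≈ 7.9519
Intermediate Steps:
(3726 - 26723)/(-37168 + 34276) = -22997/(-2892) = -22997*(-1/2892) = 22997/2892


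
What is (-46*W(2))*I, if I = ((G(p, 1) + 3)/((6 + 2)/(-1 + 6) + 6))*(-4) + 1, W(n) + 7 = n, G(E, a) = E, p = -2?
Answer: 2070/19 ≈ 108.95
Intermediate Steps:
W(n) = -7 + n
I = 9/19 (I = ((-2 + 3)/((6 + 2)/(-1 + 6) + 6))*(-4) + 1 = (1/(8/5 + 6))*(-4) + 1 = (1/(38/5))*(-4) + 1 = (1*(5/38))*(-4) + 1 = (5/38)*(-4) + 1 = -10/19 + 1 = 9/19 ≈ 0.47368)
(-46*W(2))*I = -46*(-7 + 2)*(9/19) = -46*(-5)*(9/19) = 230*(9/19) = 2070/19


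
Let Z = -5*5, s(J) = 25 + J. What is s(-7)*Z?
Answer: -450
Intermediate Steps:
Z = -25
s(-7)*Z = (25 - 7)*(-25) = 18*(-25) = -450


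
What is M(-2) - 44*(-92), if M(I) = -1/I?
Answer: 8097/2 ≈ 4048.5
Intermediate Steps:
M(-2) - 44*(-92) = -1/(-2) - 44*(-92) = -1*(-½) + 4048 = ½ + 4048 = 8097/2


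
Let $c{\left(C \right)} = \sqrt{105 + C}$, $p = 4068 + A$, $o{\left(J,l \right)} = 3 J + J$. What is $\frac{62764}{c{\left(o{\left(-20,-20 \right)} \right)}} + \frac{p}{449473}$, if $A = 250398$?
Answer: $\frac{28211995702}{2247365} \approx 12553.0$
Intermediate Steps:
$o{\left(J,l \right)} = 4 J$
$p = 254466$ ($p = 4068 + 250398 = 254466$)
$\frac{62764}{c{\left(o{\left(-20,-20 \right)} \right)}} + \frac{p}{449473} = \frac{62764}{\sqrt{105 + 4 \left(-20\right)}} + \frac{254466}{449473} = \frac{62764}{\sqrt{105 - 80}} + 254466 \cdot \frac{1}{449473} = \frac{62764}{\sqrt{25}} + \frac{254466}{449473} = \frac{62764}{5} + \frac{254466}{449473} = \frac{28211995702}{2247365}$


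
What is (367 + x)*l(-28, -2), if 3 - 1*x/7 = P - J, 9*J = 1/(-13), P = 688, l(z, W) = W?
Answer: 1036166/117 ≈ 8856.1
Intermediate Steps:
J = -1/117 (J = (1/9)/(-13) = (1/9)*(-1/13) = -1/117 ≈ -0.0085470)
x = -561022/117 (x = 21 - 7*(688 - 1*(-1/117)) = 21 - 7*(688 + 1/117) = 21 - 7*80497/117 = 21 - 563479/117 = -561022/117 ≈ -4795.1)
(367 + x)*l(-28, -2) = (367 - 561022/117)*(-2) = -518083/117*(-2) = 1036166/117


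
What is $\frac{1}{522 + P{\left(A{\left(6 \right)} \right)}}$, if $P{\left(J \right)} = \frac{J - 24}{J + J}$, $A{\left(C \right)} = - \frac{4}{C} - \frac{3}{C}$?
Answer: $\frac{14}{7459} \approx 0.0018769$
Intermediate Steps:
$A{\left(C \right)} = - \frac{7}{C}$
$P{\left(J \right)} = \frac{-24 + J}{2 J}$
$\frac{1}{522 + P{\left(A{\left(6 \right)} \right)}} = \frac{1}{522 + \frac{-24 - \frac{7}{6}}{2 \left(- \frac{7}{6}\right)}} = \frac{1}{522 + \frac{1}{2} \left(- \frac{6}{7}\right) \left(- \frac{151}{6}\right)} = \frac{1}{522 + \frac{151}{14}} = \frac{1}{\frac{7459}{14}} = \frac{14}{7459}$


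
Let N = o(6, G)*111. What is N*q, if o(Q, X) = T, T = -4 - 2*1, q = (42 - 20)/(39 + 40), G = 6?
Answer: -14652/79 ≈ -185.47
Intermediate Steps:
q = 22/79 ≈ 0.27848
T = -6 (T = -4 - 2 = -6)
o(Q, X) = -6
N = -666 (N = -6*111 = -666)
N*q = -666*22/79 = -14652/79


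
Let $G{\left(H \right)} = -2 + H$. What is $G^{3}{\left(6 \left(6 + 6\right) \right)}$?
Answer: $343000$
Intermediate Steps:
$G^{3}{\left(6 \left(6 + 6\right) \right)} = \left(-2 + 6 \left(6 + 6\right)\right)^{3} = \left(-2 + 6 \cdot 12\right)^{3} = \left(-2 + 72\right)^{3} = 70^{3} = 343000$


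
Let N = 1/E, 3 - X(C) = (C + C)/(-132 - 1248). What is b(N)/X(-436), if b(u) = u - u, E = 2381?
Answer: 0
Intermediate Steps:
X(C) = 3 + C/690 (X(C) = 3 - (C + C)/(-132 - 1248) = 3 - 2*C/(-1380) = 3 - 2*C*(-1)/1380 = 3 - (-1)*C/690 = 3 + C/690)
N = 1/2381 ≈ 0.00041999
b(u) = 0
b(N)/X(-436) = 0/(3 + (1/690)*(-436)) = 0/(3 - 218/345) = 0/(817/345) = 0*(345/817) = 0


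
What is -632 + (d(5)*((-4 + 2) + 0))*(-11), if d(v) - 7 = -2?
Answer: -522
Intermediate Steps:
d(v) = 5 (d(v) = 7 - 2 = 5)
-632 + (d(5)*((-4 + 2) + 0))*(-11) = -632 + (5*((-4 + 2) + 0))*(-11) = -632 + (5*(-2 + 0))*(-11) = -632 + (5*(-2))*(-11) = -632 - 10*(-11) = -632 + 110 = -522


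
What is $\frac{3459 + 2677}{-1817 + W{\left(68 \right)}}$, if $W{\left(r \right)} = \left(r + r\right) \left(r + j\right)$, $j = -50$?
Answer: $\frac{6136}{631} \approx 9.7242$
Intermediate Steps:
$W{\left(r \right)} = 2 r \left(-50 + r\right)$ ($W{\left(r \right)} = \left(r + r\right) \left(r - 50\right) = 2 r \left(-50 + r\right)$)
$\frac{3459 + 2677}{-1817 + W{\left(68 \right)}} = \frac{3459 + 2677}{-1817 + 2 \cdot 68 \left(-50 + 68\right)} = \frac{6136}{-1817 + 2 \cdot 68 \cdot 18} = \frac{6136}{-1817 + 2448} = \frac{6136}{631}$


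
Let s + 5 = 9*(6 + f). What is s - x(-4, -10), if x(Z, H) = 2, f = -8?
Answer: -25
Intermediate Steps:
s = -23 (s = -5 + 9*(6 - 8) = -5 + 9*(-2) = -5 - 18 = -23)
s - x(-4, -10) = -23 - 1*2 = -23 - 2 = -25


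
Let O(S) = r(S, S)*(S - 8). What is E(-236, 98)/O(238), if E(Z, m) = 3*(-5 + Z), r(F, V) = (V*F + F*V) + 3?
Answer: -723/26056930 ≈ -2.7747e-5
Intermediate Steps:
r(F, V) = 3 + 2*F*V (r(F, V) = (F*V + F*V) + 3 = 2*F*V + 3 = 3 + 2*F*V)
E(Z, m) = -15 + 3*Z
O(S) = (-8 + S)*(3 + 2*S²) (O(S) = (3 + 2*S*S)*(S - 8) = (3 + 2*S²)*(-8 + S) = (-8 + S)*(3 + 2*S²))
E(-236, 98)/O(238) = (-15 + 3*(-236))/(((-8 + 238)*(3 + 2*238²))) = (-15 - 708)/((230*(3 + 2*56644))) = -723*1/(230*(3 + 113288)) = -723/(230*113291) = -723/26056930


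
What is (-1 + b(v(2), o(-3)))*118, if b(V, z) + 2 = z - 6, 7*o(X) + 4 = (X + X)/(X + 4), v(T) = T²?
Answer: -8614/7 ≈ -1230.6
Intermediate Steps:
o(X) = -4/7 + 2*X/(7*(4 + X)) (o(X) = -4/7 + ((X + X)/(X + 4))/7 = -4/7 + ((2*X)/(4 + X))/7 = -4/7 + (2*X/(4 + X))/7 = -4/7 + 2*X/(7*(4 + X)))
b(V, z) = -8 + z (b(V, z) = -2 + (z - 6) = -2 + (-6 + z) = -8 + z)
(-1 + b(v(2), o(-3)))*118 = (-1 + (-8 + 2*(-8 - 1*(-3))/(7*(4 - 3))))*118 = (-1 + (-8 + (2/7)*(-8 + 3)/1))*118 = (-1 + (-8 + (2/7)*1*(-5)))*118 = (-1 + (-8 - 10/7))*118 = (-1 - 66/7)*118 = -73/7*118 = -8614/7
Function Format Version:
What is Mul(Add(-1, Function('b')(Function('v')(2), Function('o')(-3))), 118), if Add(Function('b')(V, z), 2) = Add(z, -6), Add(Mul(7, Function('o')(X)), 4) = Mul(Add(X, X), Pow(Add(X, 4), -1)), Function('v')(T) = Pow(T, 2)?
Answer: Rational(-8614, 7) ≈ -1230.6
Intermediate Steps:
Function('o')(X) = Add(Rational(-4, 7), Mul(Rational(2, 7), X, Pow(Add(4, X), -1))) (Function('o')(X) = Add(Rational(-4, 7), Mul(Rational(1, 7), Mul(Add(X, X), Pow(Add(X, 4), -1)))) = Add(Rational(-4, 7), Mul(Rational(1, 7), Mul(Mul(2, X), Pow(Add(4, X), -1)))) = Add(Rational(-4, 7), Mul(Rational(1, 7), Mul(2, X, Pow(Add(4, X), -1)))) = Add(Rational(-4, 7), Mul(Rational(2, 7), X, Pow(Add(4, X), -1))))
Function('b')(V, z) = Add(-8, z) (Function('b')(V, z) = Add(-2, Add(z, -6)) = Add(-2, Add(-6, z)) = Add(-8, z))
Mul(Add(-1, Function('b')(Function('v')(2), Function('o')(-3))), 118) = Mul(Add(-1, Add(-8, Mul(Rational(2, 7), Pow(Add(4, -3), -1), Add(-8, Mul(-1, -3))))), 118) = Mul(Add(-1, Add(-8, Mul(Rational(2, 7), Pow(1, -1), Add(-8, 3)))), 118) = Mul(Add(-1, Add(-8, Mul(Rational(2, 7), 1, -5))), 118) = Mul(Add(-1, Add(-8, Rational(-10, 7))), 118) = Mul(Add(-1, Rational(-66, 7)), 118) = Mul(Rational(-73, 7), 118) = Rational(-8614, 7)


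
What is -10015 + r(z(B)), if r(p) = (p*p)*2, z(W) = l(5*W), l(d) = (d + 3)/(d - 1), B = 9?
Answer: -1211527/121 ≈ -10013.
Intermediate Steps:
l(d) = (3 + d)/(-1 + d)
z(W) = (3 + 5*W)/(-1 + 5*W)
r(p) = 2*p**2 (r(p) = p**2*2 = 2*p**2)
-10015 + r(z(B)) = -10015 + 2*((3 + 5*9)/(-1 + 5*9))**2 = -10015 + 2*((3 + 45)/(-1 + 45))**2 = -10015 + 2*(48/44)**2 = -10015 + 2*((1/44)*48)**2 = -10015 + 2*(12/11)**2 = -10015 + 2*(144/121) = -10015 + 288/121 = -1211527/121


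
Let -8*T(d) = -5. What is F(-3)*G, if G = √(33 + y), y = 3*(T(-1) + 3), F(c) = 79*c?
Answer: -711*√78/4 ≈ -1569.8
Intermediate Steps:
T(d) = 5/8 (T(d) = -⅛*(-5) = 5/8)
y = 87/8 (y = 3*(5/8 + 3) = 3*(29/8) = 87/8 ≈ 10.875)
G = 3*√78/4 (G = √(33 + 87/8) = √(351/8) = 3*√78/4 ≈ 6.6238)
F(-3)*G = (79*(-3))*(3*√78/4) = -711*√78/4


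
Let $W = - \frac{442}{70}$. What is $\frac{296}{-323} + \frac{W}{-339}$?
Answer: $- \frac{3440657}{3832395} \approx -0.89778$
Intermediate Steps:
$W = - \frac{221}{35}$ ($W = \left(-442\right) \frac{1}{70} = - \frac{221}{35} \approx -6.3143$)
$\frac{296}{-323} + \frac{W}{-339} = \frac{296}{-323} - \frac{221}{35 \left(-339\right)} = 296 \left(- \frac{1}{323}\right) - - \frac{221}{11865} = - \frac{296}{323} + \frac{221}{11865} = - \frac{3440657}{3832395}$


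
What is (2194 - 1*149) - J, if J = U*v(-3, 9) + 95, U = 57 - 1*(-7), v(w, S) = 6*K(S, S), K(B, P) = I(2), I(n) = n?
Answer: 1182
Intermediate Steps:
K(B, P) = 2
v(w, S) = 12 (v(w, S) = 6*2 = 12)
U = 64 (U = 57 + 7 = 64)
J = 863 (J = 64*12 + 95 = 768 + 95 = 863)
(2194 - 1*149) - J = (2194 - 1*149) - 1*863 = (2194 - 149) - 863 = 2045 - 863 = 1182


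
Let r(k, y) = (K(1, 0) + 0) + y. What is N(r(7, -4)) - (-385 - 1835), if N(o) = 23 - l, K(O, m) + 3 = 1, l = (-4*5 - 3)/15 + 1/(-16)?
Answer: 538703/240 ≈ 2244.6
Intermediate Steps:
l = -383/240 (l = (-20 - 3)*(1/15) + 1*(-1/16) = -23*1/15 - 1/16 = -23/15 - 1/16 = -383/240 ≈ -1.5958)
K(O, m) = -2 (K(O, m) = -3 + 1 = -2)
r(k, y) = -2 + y (r(k, y) = (-2 + 0) + y = -2 + y)
N(o) = 5903/240 (N(o) = 23 - 1*(-383/240) = 23 + 383/240 = 5903/240)
N(r(7, -4)) - (-385 - 1835) = 5903/240 - (-385 - 1835) = 5903/240 - 1*(-2220) = 5903/240 + 2220 = 538703/240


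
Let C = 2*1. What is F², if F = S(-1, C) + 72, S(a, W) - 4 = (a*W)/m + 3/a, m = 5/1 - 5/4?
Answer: 1181569/225 ≈ 5251.4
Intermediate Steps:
m = 15/4 (m = 5*1 - 5*¼ = 5 - 5/4 = 15/4 ≈ 3.7500)
C = 2
S(a, W) = 4 + 3/a + 4*W*a/15 (S(a, W) = 4 + ((a*W)/(15/4) + 3/a) = 4 + ((W*a)*(4/15) + 3/a) = 4 + (4*W*a/15 + 3/a) = 4 + (3/a + 4*W*a/15) = 4 + 3/a + 4*W*a/15)
F = 1087/15 (F = (4 + 3/(-1) + (4/15)*2*(-1)) + 72 = (4 + 3*(-1) - 8/15) + 72 = (4 - 3 - 8/15) + 72 = 7/15 + 72 = 1087/15 ≈ 72.467)
F² = (1087/15)² = 1181569/225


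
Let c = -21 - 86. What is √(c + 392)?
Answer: √285 ≈ 16.882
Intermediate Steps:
c = -107
√(c + 392) = √(-107 + 392) = √285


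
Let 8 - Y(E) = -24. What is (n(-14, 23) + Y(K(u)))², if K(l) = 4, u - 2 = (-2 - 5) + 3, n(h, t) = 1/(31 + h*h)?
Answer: 52780225/51529 ≈ 1024.3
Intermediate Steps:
n(h, t) = 1/(31 + h²)
u = -2 (u = 2 + ((-2 - 5) + 3) = 2 + (-7 + 3) = 2 - 4 = -2)
Y(E) = 32 (Y(E) = 8 - 1*(-24) = 8 + 24 = 32)
(n(-14, 23) + Y(K(u)))² = (1/(31 + (-14)²) + 32)² = (1/(31 + 196) + 32)² = (1/227 + 32)² = (7265/227)² = 52780225/51529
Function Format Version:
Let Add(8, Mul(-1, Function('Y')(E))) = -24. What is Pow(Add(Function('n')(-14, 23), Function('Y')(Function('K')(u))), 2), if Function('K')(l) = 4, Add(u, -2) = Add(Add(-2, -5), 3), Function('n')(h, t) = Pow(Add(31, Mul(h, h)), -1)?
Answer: Rational(52780225, 51529) ≈ 1024.3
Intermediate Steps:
Function('n')(h, t) = Pow(Add(31, Pow(h, 2)), -1)
u = -2 (u = Add(2, Add(Add(-2, -5), 3)) = Add(2, Add(-7, 3)) = Add(2, -4) = -2)
Function('Y')(E) = 32 (Function('Y')(E) = Add(8, Mul(-1, -24)) = Add(8, 24) = 32)
Pow(Add(Function('n')(-14, 23), Function('Y')(Function('K')(u))), 2) = Pow(Add(Pow(Add(31, Pow(-14, 2)), -1), 32), 2) = Pow(Add(Pow(Add(31, 196), -1), 32), 2) = Pow(Add(Pow(227, -1), 32), 2) = Pow(Add(Rational(1, 227), 32), 2) = Pow(Rational(7265, 227), 2) = Rational(52780225, 51529)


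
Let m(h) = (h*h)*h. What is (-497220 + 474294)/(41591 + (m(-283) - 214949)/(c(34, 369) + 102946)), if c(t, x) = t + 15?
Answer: -2361263370/4260784909 ≈ -0.55418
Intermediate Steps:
c(t, x) = 15 + t
m(h) = h**3 (m(h) = h**2*h = h**3)
(-497220 + 474294)/(41591 + (m(-283) - 214949)/(c(34, 369) + 102946)) = (-497220 + 474294)/(41591 + ((-283)**3 - 214949)/((15 + 34) + 102946)) = -22926/(41591 + (-22665187 - 214949)/(49 + 102946)) = -22926/(41591 - 22880136/102995) = -22926/4260784909/102995 = -22926*102995/4260784909 = -2361263370/4260784909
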